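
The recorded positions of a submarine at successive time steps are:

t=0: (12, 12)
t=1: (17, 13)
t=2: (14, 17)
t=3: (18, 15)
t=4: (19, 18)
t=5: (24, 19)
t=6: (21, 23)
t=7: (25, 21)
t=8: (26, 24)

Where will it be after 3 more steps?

The moves between consecutive positions are (+5, +1), (-3, +4), (+4, -2), (+1, +3), (+5, +1), (-3, +4), (+4, -2), (+1, +3); they repeat the 4-cycle [(+5, +1), (-3, +4), (+4, -2), (+1, +3)].
step 9: apply (+5, +1) → (31, 25)
step 10: apply (-3, +4) → (28, 29)
step 11: apply (+4, -2) → (32, 27)

(32, 27)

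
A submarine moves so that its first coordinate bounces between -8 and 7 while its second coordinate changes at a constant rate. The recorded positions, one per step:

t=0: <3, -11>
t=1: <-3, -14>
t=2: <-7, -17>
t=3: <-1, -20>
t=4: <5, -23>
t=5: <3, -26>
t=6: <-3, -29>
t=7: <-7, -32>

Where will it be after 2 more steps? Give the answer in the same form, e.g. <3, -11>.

The first coordinate travels 6 per step and bounces off the walls at -8 and 7.
  step 8: -7 → -1
  step 9: -1 → 5
The second coordinate changes by -3 each step: at step 9 it is -38.

<5, -38>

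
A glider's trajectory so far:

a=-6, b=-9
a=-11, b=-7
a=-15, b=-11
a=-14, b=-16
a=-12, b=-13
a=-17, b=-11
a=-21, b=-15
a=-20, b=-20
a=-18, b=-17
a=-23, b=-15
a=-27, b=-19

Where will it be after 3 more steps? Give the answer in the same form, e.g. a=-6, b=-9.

Step-to-step displacements: (-5, +2), (-4, -4), (+1, -5), (+2, +3), (-5, +2), (-4, -4), (+1, -5), (+2, +3), (-5, +2), (-4, -4) — a repeating cycle of length 4.
step 11: apply (+1, -5) → a=-26, b=-24
step 12: apply (+2, +3) → a=-24, b=-21
step 13: apply (-5, +2) → a=-29, b=-19

a=-29, b=-19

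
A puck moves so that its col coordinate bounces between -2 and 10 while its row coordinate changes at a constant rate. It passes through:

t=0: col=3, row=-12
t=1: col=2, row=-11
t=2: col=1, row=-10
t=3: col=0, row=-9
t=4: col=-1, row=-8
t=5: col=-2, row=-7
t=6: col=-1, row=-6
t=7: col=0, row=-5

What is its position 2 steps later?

col=2, row=-3

The col coordinate reflects between -2 and 10, moving 1 per step.
  step 8: 0 → 1
  step 9: 1 → 2
The row coordinate changes by +1 each step: at step 9 it is -3.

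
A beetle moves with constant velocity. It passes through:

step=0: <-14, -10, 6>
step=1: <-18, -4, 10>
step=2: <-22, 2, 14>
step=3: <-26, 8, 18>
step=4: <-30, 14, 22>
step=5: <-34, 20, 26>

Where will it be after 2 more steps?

<-42, 32, 34>

The position changes by <-4, +6, +4> every step.
step 6: <-34, 20, 26> + <-4, +6, +4> → <-38, 26, 30>
step 7: <-38, 26, 30> + <-4, +6, +4> → <-42, 32, 34>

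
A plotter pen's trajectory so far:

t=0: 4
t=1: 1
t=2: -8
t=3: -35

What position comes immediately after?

-116

Step-to-step displacements: -3, -9, -27; each is 3× the previous.
step 4: -35 − 81 → -116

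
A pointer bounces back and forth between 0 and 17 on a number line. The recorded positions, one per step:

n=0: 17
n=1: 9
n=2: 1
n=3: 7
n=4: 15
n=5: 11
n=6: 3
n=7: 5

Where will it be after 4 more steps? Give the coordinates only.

The value reflects between 0 and 17, moving 8 per step.
  step 8: 5 → 13
  step 9: 13 → 13
  step 10: 13 → 5
  step 11: 5 → 3

3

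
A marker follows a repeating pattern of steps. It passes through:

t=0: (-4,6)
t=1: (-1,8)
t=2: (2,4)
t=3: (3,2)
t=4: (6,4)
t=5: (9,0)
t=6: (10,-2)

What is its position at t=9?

Step-to-step displacements: (+3,+2), (+3,-4), (+1,-2), (+3,+2), (+3,-4), (+1,-2) — a repeating cycle of length 3.
step 7: apply (+3,+2) → (13,0)
step 8: apply (+3,-4) → (16,-4)
step 9: apply (+1,-2) → (17,-6)

(17,-6)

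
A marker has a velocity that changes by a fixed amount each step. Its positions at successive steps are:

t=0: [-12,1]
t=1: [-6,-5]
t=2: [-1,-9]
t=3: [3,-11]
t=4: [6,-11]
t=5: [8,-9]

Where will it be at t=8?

[8,9]

Successive displacements: [+6,-6], [+5,-4], [+4,-2], [+3,+0], [+2,+2] — each changes by [-1,+2].
step 6: [8,-9] + [+1,+4] → [9,-5]
step 7: [9,-5] + [+0,+6] → [9,1]
step 8: [9,1] + [-1,+8] → [8,9]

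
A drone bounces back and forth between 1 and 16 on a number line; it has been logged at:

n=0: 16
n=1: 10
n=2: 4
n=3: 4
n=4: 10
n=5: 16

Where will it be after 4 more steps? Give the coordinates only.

10

The value travels 6 per step and bounces off the walls at 1 and 16.
  step 6: 16 → 10
  step 7: 10 → 4
  step 8: 4 → 4
  step 9: 4 → 10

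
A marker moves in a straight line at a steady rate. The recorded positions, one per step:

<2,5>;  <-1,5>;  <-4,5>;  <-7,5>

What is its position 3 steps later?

The position changes by <-3,+0> every step.
step 4: <-7,5> + <-3,+0> → <-10,5>
step 5: <-10,5> + <-3,+0> → <-13,5>
step 6: <-13,5> + <-3,+0> → <-16,5>

<-16,5>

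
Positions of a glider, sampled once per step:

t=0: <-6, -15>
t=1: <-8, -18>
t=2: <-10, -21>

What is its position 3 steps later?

<-16, -30>

Each step adds <-2, -3> to the position.
step 3: <-10, -21> + <-2, -3> → <-12, -24>
step 4: <-12, -24> + <-2, -3> → <-14, -27>
step 5: <-14, -27> + <-2, -3> → <-16, -30>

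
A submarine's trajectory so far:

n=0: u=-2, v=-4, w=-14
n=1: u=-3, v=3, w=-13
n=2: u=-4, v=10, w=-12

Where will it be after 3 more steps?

Each step adds (-1, +7, +1) to the position.
step 3: u=-4, v=10, w=-12 + (-1, +7, +1) → u=-5, v=17, w=-11
step 4: u=-5, v=17, w=-11 + (-1, +7, +1) → u=-6, v=24, w=-10
step 5: u=-6, v=24, w=-10 + (-1, +7, +1) → u=-7, v=31, w=-9

u=-7, v=31, w=-9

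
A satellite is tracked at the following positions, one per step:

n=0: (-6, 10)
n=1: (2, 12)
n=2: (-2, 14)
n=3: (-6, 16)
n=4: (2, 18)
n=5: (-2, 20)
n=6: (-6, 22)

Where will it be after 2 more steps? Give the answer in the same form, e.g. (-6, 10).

First: cycles through -6, 2, -2 every 3 steps. Step 8 lands at position 2 of the cycle → -2.
Second: linear, +2 per step → 26 at step 8.

(-2, 26)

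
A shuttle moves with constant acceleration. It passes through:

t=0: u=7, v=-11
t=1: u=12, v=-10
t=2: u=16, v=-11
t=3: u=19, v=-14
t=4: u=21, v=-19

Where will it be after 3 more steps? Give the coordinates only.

u=21, v=-46

Successive displacements: (+5, +1), (+4, -1), (+3, -3), (+2, -5) — each changes by (-1, -2).
step 5: u=21, v=-19 + (+1, -7) → u=22, v=-26
step 6: u=22, v=-26 + (+0, -9) → u=22, v=-35
step 7: u=22, v=-35 + (-1, -11) → u=21, v=-46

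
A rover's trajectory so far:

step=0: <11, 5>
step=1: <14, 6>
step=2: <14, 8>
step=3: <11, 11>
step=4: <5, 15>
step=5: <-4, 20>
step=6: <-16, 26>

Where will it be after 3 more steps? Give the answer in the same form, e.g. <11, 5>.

<-70, 50>

Taking differences between consecutive positions: <+3, +1>, <+0, +2>, <-3, +3>, <-6, +4>, <-9, +5>, <-12, +6>. These grow by <-3, +1> each step.
step 7: <-16, 26> + <-15, +7> → <-31, 33>
step 8: <-31, 33> + <-18, +8> → <-49, 41>
step 9: <-49, 41> + <-21, +9> → <-70, 50>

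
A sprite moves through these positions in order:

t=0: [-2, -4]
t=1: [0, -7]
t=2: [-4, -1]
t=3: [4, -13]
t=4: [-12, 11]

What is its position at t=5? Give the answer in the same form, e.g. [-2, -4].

Consecutive displacements [+2, -3], [-4, +6], [+8, -12], [-16, +24] scale by a factor of -2 each step.
step 5: [-12, 11] + [+32, -48] → [20, -37]

[20, -37]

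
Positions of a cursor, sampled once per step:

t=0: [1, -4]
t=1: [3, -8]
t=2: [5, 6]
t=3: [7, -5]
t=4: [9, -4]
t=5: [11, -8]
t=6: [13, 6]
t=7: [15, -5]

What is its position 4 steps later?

First: linear, +2 per step → 23 at step 11.
Second: cycles through -4, -8, 6, -5 every 4 steps. Step 11 lands at position 3 of the cycle → -5.

[23, -5]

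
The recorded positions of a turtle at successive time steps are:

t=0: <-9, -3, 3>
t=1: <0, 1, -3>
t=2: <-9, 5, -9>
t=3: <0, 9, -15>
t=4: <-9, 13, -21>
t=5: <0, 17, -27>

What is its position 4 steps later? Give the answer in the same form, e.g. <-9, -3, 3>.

<0, 33, -51>

First: cycles through -9, 0 every 2 steps. Step 9 lands at position 1 of the cycle → 0.
Second: linear, +4 per step → 33 at step 9.
Third: linear, -6 per step → -51 at step 9.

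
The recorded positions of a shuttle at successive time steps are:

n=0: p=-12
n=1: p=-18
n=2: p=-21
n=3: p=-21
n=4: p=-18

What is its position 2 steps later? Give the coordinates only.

p=-3

Successive displacements: -6, -3, +0, +3 — each changes by +3.
step 5: -18 + 6 → p=-12
step 6: -12 + 9 → p=-3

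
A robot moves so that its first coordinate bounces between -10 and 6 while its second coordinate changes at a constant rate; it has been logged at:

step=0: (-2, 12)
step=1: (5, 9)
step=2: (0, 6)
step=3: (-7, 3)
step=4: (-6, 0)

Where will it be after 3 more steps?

The first coordinate reflects between -10 and 6, moving 7 per step.
  step 5: -6 → 1
  step 6: 1 → 4
  step 7: 4 → -3
The second coordinate changes by -3 each step: at step 7 it is -9.

(-3, -9)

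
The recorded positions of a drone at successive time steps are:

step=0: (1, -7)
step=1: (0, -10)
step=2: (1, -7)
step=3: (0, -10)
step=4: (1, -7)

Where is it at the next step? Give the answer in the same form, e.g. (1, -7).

(0, -10)

Consecutive displacements (-1, -3), (+1, +3), (-1, -3), (+1, +3) scale by a factor of -1 each step.
step 5: (1, -7) + (-1, -3) → (0, -10)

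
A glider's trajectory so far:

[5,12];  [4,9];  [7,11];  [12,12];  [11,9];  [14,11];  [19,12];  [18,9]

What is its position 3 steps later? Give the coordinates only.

[25,9]

The moves between consecutive positions are [-1,-3], [+3,+2], [+5,+1], [-1,-3], [+3,+2], [+5,+1], [-1,-3]; they repeat the 3-cycle [[-1,-3], [+3,+2], [+5,+1]].
step 8: apply [+3,+2] → [21,11]
step 9: apply [+5,+1] → [26,12]
step 10: apply [-1,-3] → [25,9]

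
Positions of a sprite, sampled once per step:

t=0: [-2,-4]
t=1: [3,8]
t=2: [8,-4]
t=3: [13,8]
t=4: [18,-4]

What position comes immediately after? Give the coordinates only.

[23,8]

The first coordinate changes by +5 each step, so at step 5 it is -2 + 5·(5) = 23.
The second coordinate repeats the cycle [-4, 8] with period 2; step 5 mod 2 = 1, giving 8.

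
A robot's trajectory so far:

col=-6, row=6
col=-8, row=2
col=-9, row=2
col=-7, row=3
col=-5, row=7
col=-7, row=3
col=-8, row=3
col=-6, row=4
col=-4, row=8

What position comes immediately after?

col=-6, row=4

Differencing gives (-2, -4), (-1, +0), (+2, +1), (+2, +4), (-2, -4), (-1, +0), (+2, +1), (+2, +4). This is the pattern (-2, -4), (-1, +0), (+2, +1), (+2, +4) repeated.
step 9: apply (-2, -4) → col=-6, row=4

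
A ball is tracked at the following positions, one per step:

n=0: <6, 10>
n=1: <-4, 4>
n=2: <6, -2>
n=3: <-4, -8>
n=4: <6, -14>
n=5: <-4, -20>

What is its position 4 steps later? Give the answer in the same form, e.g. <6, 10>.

The first coordinate repeats the cycle [6, -4] with period 2; step 9 mod 2 = 1, giving -4.
The second coordinate changes by -6 each step, so at step 9 it is 10 + 9·(-6) = -44.

<-4, -44>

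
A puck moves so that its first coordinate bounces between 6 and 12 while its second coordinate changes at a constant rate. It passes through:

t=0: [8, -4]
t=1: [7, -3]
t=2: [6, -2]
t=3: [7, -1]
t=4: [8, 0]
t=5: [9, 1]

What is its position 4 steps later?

[11, 5]

The first coordinate reflects between 6 and 12, moving 1 per step.
  step 6: 9 → 10
  step 7: 10 → 11
  step 8: 11 → 12
  step 9: 12 → 11
The second coordinate changes by +1 each step: at step 9 it is 5.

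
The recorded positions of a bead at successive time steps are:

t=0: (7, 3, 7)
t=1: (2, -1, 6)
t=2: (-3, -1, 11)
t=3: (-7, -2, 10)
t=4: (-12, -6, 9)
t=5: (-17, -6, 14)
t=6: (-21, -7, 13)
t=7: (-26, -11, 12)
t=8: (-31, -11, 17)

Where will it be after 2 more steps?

(-40, -16, 15)

Differencing gives (-5, -4, -1), (-5, +0, +5), (-4, -1, -1), (-5, -4, -1), (-5, +0, +5), (-4, -1, -1), (-5, -4, -1), (-5, +0, +5). This is the pattern (-5, -4, -1), (-5, +0, +5), (-4, -1, -1) repeated.
step 9: apply (-4, -1, -1) → (-35, -12, 16)
step 10: apply (-5, -4, -1) → (-40, -16, 15)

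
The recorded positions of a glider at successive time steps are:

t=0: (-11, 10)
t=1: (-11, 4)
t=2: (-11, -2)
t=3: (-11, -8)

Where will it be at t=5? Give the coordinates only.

(-11, -20)

The position changes by (+0, -6) every step.
step 4: (-11, -8) + (+0, -6) → (-11, -14)
step 5: (-11, -14) + (+0, -6) → (-11, -20)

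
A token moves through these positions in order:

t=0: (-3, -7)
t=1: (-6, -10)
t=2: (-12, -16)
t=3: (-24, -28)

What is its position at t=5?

(-96, -100)

The jumps are (-3, -3), (-6, -6), (-12, -12) — a geometric progression with ratio 2.
step 4: (-24, -28) + (-24, -24) → (-48, -52)
step 5: (-48, -52) + (-48, -48) → (-96, -100)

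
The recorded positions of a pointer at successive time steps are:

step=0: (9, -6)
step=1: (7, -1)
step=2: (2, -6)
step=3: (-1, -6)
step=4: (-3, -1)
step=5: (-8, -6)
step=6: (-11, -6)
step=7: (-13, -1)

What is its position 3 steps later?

(-23, -1)

The moves between consecutive positions are (-2, +5), (-5, -5), (-3, +0), (-2, +5), (-5, -5), (-3, +0), (-2, +5); they repeat the 3-cycle [(-2, +5), (-5, -5), (-3, +0)].
step 8: apply (-5, -5) → (-18, -6)
step 9: apply (-3, +0) → (-21, -6)
step 10: apply (-2, +5) → (-23, -1)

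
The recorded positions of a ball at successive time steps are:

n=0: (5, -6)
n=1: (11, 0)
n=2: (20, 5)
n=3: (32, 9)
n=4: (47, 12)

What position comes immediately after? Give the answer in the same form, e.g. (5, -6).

(65, 14)

Taking differences between consecutive positions: (+6, +6), (+9, +5), (+12, +4), (+15, +3). These grow by (+3, -1) each step.
step 5: (47, 12) + (+18, +2) → (65, 14)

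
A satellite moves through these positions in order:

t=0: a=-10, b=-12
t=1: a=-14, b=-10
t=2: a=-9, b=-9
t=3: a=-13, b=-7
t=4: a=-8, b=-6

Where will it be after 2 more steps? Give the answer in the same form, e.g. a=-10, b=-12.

a=-7, b=-3

Differencing gives (-4, +2), (+5, +1), (-4, +2), (+5, +1). This is the pattern (-4, +2), (+5, +1) repeated.
step 5: apply (-4, +2) → a=-12, b=-4
step 6: apply (+5, +1) → a=-7, b=-3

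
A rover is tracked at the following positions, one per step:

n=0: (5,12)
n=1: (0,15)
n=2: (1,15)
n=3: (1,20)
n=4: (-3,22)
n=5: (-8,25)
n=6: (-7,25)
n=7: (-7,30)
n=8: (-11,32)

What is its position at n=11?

(-15,40)

Step-to-step displacements: (-5,+3), (+1,+0), (+0,+5), (-4,+2), (-5,+3), (+1,+0), (+0,+5), (-4,+2) — a repeating cycle of length 4.
step 9: apply (-5,+3) → (-16,35)
step 10: apply (+1,+0) → (-15,35)
step 11: apply (+0,+5) → (-15,40)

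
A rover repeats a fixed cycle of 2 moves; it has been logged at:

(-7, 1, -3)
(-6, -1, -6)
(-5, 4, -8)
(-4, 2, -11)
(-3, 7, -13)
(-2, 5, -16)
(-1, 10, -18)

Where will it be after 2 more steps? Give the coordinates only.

(1, 13, -23)

Step-to-step displacements: (+1, -2, -3), (+1, +5, -2), (+1, -2, -3), (+1, +5, -2), (+1, -2, -3), (+1, +5, -2) — a repeating cycle of length 2.
step 7: apply (+1, -2, -3) → (0, 8, -21)
step 8: apply (+1, +5, -2) → (1, 13, -23)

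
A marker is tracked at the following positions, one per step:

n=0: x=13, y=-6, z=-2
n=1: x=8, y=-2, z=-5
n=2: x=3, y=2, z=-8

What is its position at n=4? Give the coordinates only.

x=-7, y=10, z=-14

Each step adds (-5, +4, -3) to the position.
step 3: x=3, y=2, z=-8 + (-5, +4, -3) → x=-2, y=6, z=-11
step 4: x=-2, y=6, z=-11 + (-5, +4, -3) → x=-7, y=10, z=-14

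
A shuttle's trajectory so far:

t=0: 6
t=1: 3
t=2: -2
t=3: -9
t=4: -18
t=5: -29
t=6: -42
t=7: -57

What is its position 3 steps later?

-114

Taking differences between consecutive positions: -3, -5, -7, -9, -11, -13, -15. These grow by -2 each step.
step 8: -57 − 17 → -74
step 9: -74 − 19 → -93
step 10: -93 − 21 → -114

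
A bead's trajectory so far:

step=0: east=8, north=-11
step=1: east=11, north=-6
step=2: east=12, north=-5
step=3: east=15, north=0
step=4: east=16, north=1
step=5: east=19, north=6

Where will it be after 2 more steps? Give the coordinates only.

Step-to-step displacements: (+3,+5), (+1,+1), (+3,+5), (+1,+1), (+3,+5) — a repeating cycle of length 2.
step 6: apply (+1,+1) → east=20, north=7
step 7: apply (+3,+5) → east=23, north=12

east=23, north=12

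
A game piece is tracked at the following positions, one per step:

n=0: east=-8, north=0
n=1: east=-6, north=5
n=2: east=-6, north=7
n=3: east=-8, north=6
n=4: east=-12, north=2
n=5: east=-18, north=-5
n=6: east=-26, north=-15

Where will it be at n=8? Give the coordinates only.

First differences are (+2, +5), (+0, +2), (-2, -1), (-4, -4), (-6, -7), (-8, -10); their common second difference is (-2, -3) (constant acceleration).
step 7: east=-26, north=-15 + (-10, -13) → east=-36, north=-28
step 8: east=-36, north=-28 + (-12, -16) → east=-48, north=-44

east=-48, north=-44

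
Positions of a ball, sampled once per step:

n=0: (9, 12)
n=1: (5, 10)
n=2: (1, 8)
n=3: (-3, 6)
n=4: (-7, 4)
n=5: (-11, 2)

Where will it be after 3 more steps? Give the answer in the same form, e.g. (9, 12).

The position changes by (-4, -2) every step.
step 6: (-11, 2) + (-4, -2) → (-15, 0)
step 7: (-15, 0) + (-4, -2) → (-19, -2)
step 8: (-19, -2) + (-4, -2) → (-23, -4)

(-23, -4)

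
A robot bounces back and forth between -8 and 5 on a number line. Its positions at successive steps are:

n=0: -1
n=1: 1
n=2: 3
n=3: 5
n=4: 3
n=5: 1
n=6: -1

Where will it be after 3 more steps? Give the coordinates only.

The value travels 2 per step and bounces off the walls at -8 and 5.
  step 7: -1 → -3
  step 8: -3 → -5
  step 9: -5 → -7

-7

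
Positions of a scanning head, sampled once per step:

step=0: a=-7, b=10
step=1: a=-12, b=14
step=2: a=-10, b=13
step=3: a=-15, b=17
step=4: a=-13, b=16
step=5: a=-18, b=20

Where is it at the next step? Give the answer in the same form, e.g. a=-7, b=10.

a=-16, b=19

Step-to-step displacements: (-5, +4), (+2, -1), (-5, +4), (+2, -1), (-5, +4) — a repeating cycle of length 2.
step 6: apply (+2, -1) → a=-16, b=19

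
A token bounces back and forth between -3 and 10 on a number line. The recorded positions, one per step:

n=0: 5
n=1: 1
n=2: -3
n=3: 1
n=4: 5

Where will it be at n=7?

The value reflects between -3 and 10, moving 4 per step.
  step 5: 5 → 9
  step 6: 9 → 7
  step 7: 7 → 3

3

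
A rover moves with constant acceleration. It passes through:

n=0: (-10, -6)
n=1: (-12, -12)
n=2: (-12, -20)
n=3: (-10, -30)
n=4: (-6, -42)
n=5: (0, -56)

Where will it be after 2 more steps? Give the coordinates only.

Successive displacements: (-2, -6), (+0, -8), (+2, -10), (+4, -12), (+6, -14) — each changes by (+2, -2).
step 6: (0, -56) + (+8, -16) → (8, -72)
step 7: (8, -72) + (+10, -18) → (18, -90)

(18, -90)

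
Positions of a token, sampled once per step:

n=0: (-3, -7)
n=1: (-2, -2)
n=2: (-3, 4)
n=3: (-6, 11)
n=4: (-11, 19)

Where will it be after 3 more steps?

(-38, 49)

Taking differences between consecutive positions: (+1, +5), (-1, +6), (-3, +7), (-5, +8). These grow by (-2, +1) each step.
step 5: (-11, 19) + (-7, +9) → (-18, 28)
step 6: (-18, 28) + (-9, +10) → (-27, 38)
step 7: (-27, 38) + (-11, +11) → (-38, 49)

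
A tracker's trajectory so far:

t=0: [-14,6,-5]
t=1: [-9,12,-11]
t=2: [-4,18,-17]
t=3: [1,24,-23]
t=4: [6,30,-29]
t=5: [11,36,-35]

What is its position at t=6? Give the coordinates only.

The position changes by [+5,+6,-6] every step.
step 6: [11,36,-35] + [+5,+6,-6] → [16,42,-41]

[16,42,-41]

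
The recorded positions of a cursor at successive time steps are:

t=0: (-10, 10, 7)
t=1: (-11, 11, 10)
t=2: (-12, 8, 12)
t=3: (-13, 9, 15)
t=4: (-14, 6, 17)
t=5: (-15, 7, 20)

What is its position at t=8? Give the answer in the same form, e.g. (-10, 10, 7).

Differencing gives (-1, +1, +3), (-1, -3, +2), (-1, +1, +3), (-1, -3, +2), (-1, +1, +3). This is the pattern (-1, +1, +3), (-1, -3, +2) repeated.
step 6: apply (-1, -3, +2) → (-16, 4, 22)
step 7: apply (-1, +1, +3) → (-17, 5, 25)
step 8: apply (-1, -3, +2) → (-18, 2, 27)

(-18, 2, 27)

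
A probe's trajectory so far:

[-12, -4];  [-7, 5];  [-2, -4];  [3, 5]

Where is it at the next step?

[8, -4]

The first coordinate changes by +5 each step, so at step 4 it is -12 + 4·(5) = 8.
The second coordinate repeats the cycle [-4, 5] with period 2; step 4 mod 2 = 0, giving -4.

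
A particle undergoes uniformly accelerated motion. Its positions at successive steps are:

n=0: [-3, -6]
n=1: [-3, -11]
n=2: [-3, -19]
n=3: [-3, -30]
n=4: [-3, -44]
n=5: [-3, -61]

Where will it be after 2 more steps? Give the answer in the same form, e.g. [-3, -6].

[-3, -104]

Taking differences between consecutive positions: [+0, -5], [+0, -8], [+0, -11], [+0, -14], [+0, -17]. These grow by [+0, -3] each step.
step 6: [-3, -61] + [+0, -20] → [-3, -81]
step 7: [-3, -81] + [+0, -23] → [-3, -104]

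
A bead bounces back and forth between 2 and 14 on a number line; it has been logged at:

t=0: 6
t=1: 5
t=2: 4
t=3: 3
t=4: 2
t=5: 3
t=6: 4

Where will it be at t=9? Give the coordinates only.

The value travels 1 per step and bounces off the walls at 2 and 14.
  step 7: 4 → 5
  step 8: 5 → 6
  step 9: 6 → 7

7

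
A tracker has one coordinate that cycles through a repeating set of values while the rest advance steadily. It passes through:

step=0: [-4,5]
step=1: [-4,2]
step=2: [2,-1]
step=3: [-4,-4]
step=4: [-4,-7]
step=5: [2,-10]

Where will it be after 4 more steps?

[-4,-22]

First: cycles through -4, -4, 2 every 3 steps. Step 9 lands at position 0 of the cycle → -4.
Second: linear, -3 per step → -22 at step 9.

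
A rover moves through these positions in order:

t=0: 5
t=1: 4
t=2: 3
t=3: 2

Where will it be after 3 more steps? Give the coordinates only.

-1

Constant displacement of -1 per step.
step 4: 2 − 1 → 1
step 5: 1 − 1 → 0
step 6: 0 − 1 → -1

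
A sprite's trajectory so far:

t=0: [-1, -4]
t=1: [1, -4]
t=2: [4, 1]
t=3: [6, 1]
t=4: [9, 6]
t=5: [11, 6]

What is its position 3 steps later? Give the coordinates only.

[19, 16]

Differencing gives [+2, +0], [+3, +5], [+2, +0], [+3, +5], [+2, +0]. This is the pattern [+2, +0], [+3, +5] repeated.
step 6: apply [+3, +5] → [14, 11]
step 7: apply [+2, +0] → [16, 11]
step 8: apply [+3, +5] → [19, 16]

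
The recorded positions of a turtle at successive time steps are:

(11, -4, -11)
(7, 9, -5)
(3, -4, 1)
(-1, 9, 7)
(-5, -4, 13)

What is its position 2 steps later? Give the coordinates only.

First: linear, -4 per step → -13 at step 6.
Second: cycles through -4, 9 every 2 steps. Step 6 lands at position 0 of the cycle → -4.
Third: linear, +6 per step → 25 at step 6.

(-13, -4, 25)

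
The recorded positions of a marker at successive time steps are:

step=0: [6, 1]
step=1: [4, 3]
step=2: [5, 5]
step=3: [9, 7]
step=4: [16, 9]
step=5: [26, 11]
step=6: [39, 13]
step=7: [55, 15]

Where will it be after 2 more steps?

Successive displacements: [-2, +2], [+1, +2], [+4, +2], [+7, +2], [+10, +2], [+13, +2], [+16, +2] — each changes by [+3, +0].
step 8: [55, 15] + [+19, +2] → [74, 17]
step 9: [74, 17] + [+22, +2] → [96, 19]

[96, 19]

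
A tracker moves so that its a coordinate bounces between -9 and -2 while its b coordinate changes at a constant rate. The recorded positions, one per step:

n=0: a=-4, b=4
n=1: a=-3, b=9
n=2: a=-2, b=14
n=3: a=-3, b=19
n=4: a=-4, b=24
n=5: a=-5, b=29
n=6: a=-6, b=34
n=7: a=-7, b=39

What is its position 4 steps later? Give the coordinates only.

The a coordinate travels 1 per step and bounces off the walls at -9 and -2.
  step 8: -7 → -8
  step 9: -8 → -9
  step 10: -9 → -8
  step 11: -8 → -7
The b coordinate changes by +5 each step: at step 11 it is 59.

a=-7, b=59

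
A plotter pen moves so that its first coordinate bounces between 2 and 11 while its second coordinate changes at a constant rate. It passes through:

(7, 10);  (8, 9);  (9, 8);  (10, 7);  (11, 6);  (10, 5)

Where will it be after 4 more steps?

(6, 1)

The first coordinate reflects between 2 and 11, moving 1 per step.
  step 6: 10 → 9
  step 7: 9 → 8
  step 8: 8 → 7
  step 9: 7 → 6
The second coordinate changes by -1 each step: at step 9 it is 1.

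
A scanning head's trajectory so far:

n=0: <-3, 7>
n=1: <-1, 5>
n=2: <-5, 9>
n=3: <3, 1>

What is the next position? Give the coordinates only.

The jumps are <+2, -2>, <-4, +4>, <+8, -8> — a geometric progression with ratio -2.
step 4: <3, 1> + <-16, +16> → <-13, 17>

<-13, 17>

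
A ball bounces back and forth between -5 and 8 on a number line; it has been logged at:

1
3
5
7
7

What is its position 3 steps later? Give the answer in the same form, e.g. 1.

The value reflects between -5 and 8, moving 2 per step.
  step 5: 7 → 5
  step 6: 5 → 3
  step 7: 3 → 1

1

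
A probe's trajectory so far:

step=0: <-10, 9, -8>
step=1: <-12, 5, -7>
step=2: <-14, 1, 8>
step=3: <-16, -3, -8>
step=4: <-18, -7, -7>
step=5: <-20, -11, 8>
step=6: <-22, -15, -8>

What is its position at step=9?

First: linear, -2 per step → -28 at step 9.
Second: linear, -4 per step → -27 at step 9.
Third: cycles through -8, -7, 8 every 3 steps. Step 9 lands at position 0 of the cycle → -8.

<-28, -27, -8>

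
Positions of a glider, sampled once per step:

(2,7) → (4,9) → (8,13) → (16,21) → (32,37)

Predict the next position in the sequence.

(64,69)

Step-to-step displacements: (+2,+2), (+4,+4), (+8,+8), (+16,+16); each is 2× the previous.
step 5: (32,37) + (+32,+32) → (64,69)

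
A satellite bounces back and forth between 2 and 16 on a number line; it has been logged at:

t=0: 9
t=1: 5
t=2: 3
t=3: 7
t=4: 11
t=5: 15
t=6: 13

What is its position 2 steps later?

The value travels 4 per step and bounces off the walls at 2 and 16.
  step 7: 13 → 9
  step 8: 9 → 5

5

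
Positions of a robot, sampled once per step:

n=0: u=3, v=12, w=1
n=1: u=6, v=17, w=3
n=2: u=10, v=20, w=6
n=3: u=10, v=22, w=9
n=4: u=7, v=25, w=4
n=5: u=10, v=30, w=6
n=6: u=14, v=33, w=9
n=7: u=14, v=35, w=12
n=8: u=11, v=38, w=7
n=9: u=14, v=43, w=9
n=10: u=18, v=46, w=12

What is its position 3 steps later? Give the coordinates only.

Step-to-step displacements: (+3, +5, +2), (+4, +3, +3), (+0, +2, +3), (-3, +3, -5), (+3, +5, +2), (+4, +3, +3), (+0, +2, +3), (-3, +3, -5), (+3, +5, +2), (+4, +3, +3) — a repeating cycle of length 4.
step 11: apply (+0, +2, +3) → u=18, v=48, w=15
step 12: apply (-3, +3, -5) → u=15, v=51, w=10
step 13: apply (+3, +5, +2) → u=18, v=56, w=12

u=18, v=56, w=12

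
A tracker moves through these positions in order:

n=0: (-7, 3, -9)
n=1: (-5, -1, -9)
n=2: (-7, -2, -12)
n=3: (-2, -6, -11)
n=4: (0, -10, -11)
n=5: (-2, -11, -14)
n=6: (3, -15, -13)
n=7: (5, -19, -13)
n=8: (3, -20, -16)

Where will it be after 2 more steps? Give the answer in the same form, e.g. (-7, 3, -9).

The moves between consecutive positions are (+2, -4, +0), (-2, -1, -3), (+5, -4, +1), (+2, -4, +0), (-2, -1, -3), (+5, -4, +1), (+2, -4, +0), (-2, -1, -3); they repeat the 3-cycle [(+2, -4, +0), (-2, -1, -3), (+5, -4, +1)].
step 9: apply (+5, -4, +1) → (8, -24, -15)
step 10: apply (+2, -4, +0) → (10, -28, -15)

(10, -28, -15)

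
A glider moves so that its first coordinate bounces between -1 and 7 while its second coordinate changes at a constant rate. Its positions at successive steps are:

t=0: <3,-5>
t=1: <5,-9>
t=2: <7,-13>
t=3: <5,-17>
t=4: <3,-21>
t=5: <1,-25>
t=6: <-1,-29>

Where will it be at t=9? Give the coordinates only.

<5,-41>

The first coordinate reflects between -1 and 7, moving 2 per step.
  step 7: -1 → 1
  step 8: 1 → 3
  step 9: 3 → 5
The second coordinate changes by -4 each step: at step 9 it is -41.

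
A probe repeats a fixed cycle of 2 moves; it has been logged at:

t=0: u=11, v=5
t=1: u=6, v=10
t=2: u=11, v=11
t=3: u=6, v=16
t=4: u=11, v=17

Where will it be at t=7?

u=6, v=28

Step-to-step displacements: (-5, +5), (+5, +1), (-5, +5), (+5, +1) — a repeating cycle of length 2.
step 5: apply (-5, +5) → u=6, v=22
step 6: apply (+5, +1) → u=11, v=23
step 7: apply (-5, +5) → u=6, v=28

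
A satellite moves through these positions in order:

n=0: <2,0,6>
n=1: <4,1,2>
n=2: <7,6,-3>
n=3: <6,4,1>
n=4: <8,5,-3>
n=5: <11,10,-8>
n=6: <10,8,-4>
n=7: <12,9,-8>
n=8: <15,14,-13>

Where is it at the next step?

<14,12,-9>

Step-to-step displacements: <+2,+1,-4>, <+3,+5,-5>, <-1,-2,+4>, <+2,+1,-4>, <+3,+5,-5>, <-1,-2,+4>, <+2,+1,-4>, <+3,+5,-5> — a repeating cycle of length 3.
step 9: apply <-1,-2,+4> → <14,12,-9>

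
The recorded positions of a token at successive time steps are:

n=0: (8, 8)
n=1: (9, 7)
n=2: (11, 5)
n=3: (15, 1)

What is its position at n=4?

(23, -7)

The jumps are (+1, -1), (+2, -2), (+4, -4) — a geometric progression with ratio 2.
step 4: (15, 1) + (+8, -8) → (23, -7)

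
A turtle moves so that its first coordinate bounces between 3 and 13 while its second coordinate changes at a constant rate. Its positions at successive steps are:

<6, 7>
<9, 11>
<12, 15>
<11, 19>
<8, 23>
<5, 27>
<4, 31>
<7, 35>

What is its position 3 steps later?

The first coordinate reflects between 3 and 13, moving 3 per step.
  step 8: 7 → 10
  step 9: 10 → 13
  step 10: 13 → 10
The second coordinate changes by +4 each step: at step 10 it is 47.

<10, 47>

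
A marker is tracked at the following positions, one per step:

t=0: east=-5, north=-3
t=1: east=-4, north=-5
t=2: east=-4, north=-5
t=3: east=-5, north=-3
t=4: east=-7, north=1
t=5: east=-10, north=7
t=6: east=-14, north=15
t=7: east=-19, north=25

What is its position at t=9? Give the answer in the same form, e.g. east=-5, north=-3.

Successive displacements: (+1,-2), (+0,+0), (-1,+2), (-2,+4), (-3,+6), (-4,+8), (-5,+10) — each changes by (-1,+2).
step 8: east=-19, north=25 + (-6,+12) → east=-25, north=37
step 9: east=-25, north=37 + (-7,+14) → east=-32, north=51

east=-32, north=51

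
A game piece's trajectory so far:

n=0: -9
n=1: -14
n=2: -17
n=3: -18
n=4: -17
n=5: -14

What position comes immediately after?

-9

Taking differences between consecutive positions: -5, -3, -1, +1, +3. These grow by +2 each step.
step 6: -14 + 5 → -9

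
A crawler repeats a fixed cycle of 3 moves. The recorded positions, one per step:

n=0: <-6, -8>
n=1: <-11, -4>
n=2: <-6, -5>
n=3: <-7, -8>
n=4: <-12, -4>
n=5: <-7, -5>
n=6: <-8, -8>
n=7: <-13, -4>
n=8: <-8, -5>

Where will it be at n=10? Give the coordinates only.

The moves between consecutive positions are <-5, +4>, <+5, -1>, <-1, -3>, <-5, +4>, <+5, -1>, <-1, -3>, <-5, +4>, <+5, -1>; they repeat the 3-cycle [<-5, +4>, <+5, -1>, <-1, -3>].
step 9: apply <-1, -3> → <-9, -8>
step 10: apply <-5, +4> → <-14, -4>

<-14, -4>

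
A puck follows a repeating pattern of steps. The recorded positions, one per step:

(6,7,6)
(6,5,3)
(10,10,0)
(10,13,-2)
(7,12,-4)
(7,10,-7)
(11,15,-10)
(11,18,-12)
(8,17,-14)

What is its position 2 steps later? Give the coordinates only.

(12,20,-20)

Differencing gives (+0,-2,-3), (+4,+5,-3), (+0,+3,-2), (-3,-1,-2), (+0,-2,-3), (+4,+5,-3), (+0,+3,-2), (-3,-1,-2). This is the pattern (+0,-2,-3), (+4,+5,-3), (+0,+3,-2), (-3,-1,-2) repeated.
step 9: apply (+0,-2,-3) → (8,15,-17)
step 10: apply (+4,+5,-3) → (12,20,-20)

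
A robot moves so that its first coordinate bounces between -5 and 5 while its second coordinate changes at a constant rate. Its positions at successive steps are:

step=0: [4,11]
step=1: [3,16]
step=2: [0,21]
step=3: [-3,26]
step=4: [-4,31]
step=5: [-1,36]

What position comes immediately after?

The first coordinate travels 3 per step and bounces off the walls at -5 and 5.
  step 6: -1 → 2
The second coordinate changes by +5 each step: at step 6 it is 41.

[2,41]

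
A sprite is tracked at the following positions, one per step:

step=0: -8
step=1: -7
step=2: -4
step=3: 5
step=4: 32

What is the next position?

Step-to-step displacements: +1, +3, +9, +27; each is 3× the previous.
step 5: 32 + 81 → 113

113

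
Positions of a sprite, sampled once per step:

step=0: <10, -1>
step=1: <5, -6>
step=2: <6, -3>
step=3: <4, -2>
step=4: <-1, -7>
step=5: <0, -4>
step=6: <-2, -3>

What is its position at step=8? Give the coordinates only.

The moves between consecutive positions are <-5, -5>, <+1, +3>, <-2, +1>, <-5, -5>, <+1, +3>, <-2, +1>; they repeat the 3-cycle [<-5, -5>, <+1, +3>, <-2, +1>].
step 7: apply <-5, -5> → <-7, -8>
step 8: apply <+1, +3> → <-6, -5>

<-6, -5>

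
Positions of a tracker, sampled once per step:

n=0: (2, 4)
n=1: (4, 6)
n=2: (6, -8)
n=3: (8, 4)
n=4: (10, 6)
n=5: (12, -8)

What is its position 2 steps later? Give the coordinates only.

The first coordinate changes by +2 each step, so at step 7 it is 2 + 7·(2) = 16.
The second coordinate repeats the cycle [4, 6, -8] with period 3; step 7 mod 3 = 1, giving 6.

(16, 6)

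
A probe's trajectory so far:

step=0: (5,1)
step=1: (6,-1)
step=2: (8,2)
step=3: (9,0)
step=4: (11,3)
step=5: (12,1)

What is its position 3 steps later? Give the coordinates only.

(17,5)

The moves between consecutive positions are (+1,-2), (+2,+3), (+1,-2), (+2,+3), (+1,-2); they repeat the 2-cycle [(+1,-2), (+2,+3)].
step 6: apply (+2,+3) → (14,4)
step 7: apply (+1,-2) → (15,2)
step 8: apply (+2,+3) → (17,5)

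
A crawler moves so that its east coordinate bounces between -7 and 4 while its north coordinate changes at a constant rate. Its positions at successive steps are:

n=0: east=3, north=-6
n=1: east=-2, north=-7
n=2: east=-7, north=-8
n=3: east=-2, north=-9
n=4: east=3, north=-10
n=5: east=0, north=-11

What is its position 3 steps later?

The east coordinate travels 5 per step and bounces off the walls at -7 and 4.
  step 6: 0 → -5
  step 7: -5 → -4
  step 8: -4 → 1
The north coordinate changes by -1 each step: at step 8 it is -14.

east=1, north=-14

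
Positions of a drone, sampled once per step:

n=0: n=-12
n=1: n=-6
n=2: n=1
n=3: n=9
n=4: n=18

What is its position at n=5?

Taking differences between consecutive positions: +6, +7, +8, +9. These grow by +1 each step.
step 5: 18 + 10 → n=28

n=28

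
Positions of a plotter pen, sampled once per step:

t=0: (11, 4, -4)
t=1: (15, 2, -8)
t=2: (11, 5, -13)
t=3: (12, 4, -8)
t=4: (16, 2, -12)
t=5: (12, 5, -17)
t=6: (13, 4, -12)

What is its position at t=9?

(14, 4, -16)

Differencing gives (+4, -2, -4), (-4, +3, -5), (+1, -1, +5), (+4, -2, -4), (-4, +3, -5), (+1, -1, +5). This is the pattern (+4, -2, -4), (-4, +3, -5), (+1, -1, +5) repeated.
step 7: apply (+4, -2, -4) → (17, 2, -16)
step 8: apply (-4, +3, -5) → (13, 5, -21)
step 9: apply (+1, -1, +5) → (14, 4, -16)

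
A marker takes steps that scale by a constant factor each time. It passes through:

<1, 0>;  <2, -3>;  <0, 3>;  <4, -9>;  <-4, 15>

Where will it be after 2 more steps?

<-20, 63>

The jumps are <+1, -3>, <-2, +6>, <+4, -12>, <-8, +24> — a geometric progression with ratio -2.
step 5: <-4, 15> + <+16, -48> → <12, -33>
step 6: <12, -33> + <-32, +96> → <-20, 63>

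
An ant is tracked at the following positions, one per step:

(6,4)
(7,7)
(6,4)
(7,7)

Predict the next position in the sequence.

(6,4)

Step-to-step displacements: (+1,+3), (-1,-3), (+1,+3); each is -1× the previous.
step 4: (7,7) + (-1,-3) → (6,4)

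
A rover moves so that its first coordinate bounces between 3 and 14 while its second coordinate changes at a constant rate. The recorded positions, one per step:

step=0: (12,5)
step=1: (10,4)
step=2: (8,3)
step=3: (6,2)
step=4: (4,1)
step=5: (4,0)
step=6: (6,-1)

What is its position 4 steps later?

(14,-5)

The first coordinate reflects between 3 and 14, moving 2 per step.
  step 7: 6 → 8
  step 8: 8 → 10
  step 9: 10 → 12
  step 10: 12 → 14
The second coordinate changes by -1 each step: at step 10 it is -5.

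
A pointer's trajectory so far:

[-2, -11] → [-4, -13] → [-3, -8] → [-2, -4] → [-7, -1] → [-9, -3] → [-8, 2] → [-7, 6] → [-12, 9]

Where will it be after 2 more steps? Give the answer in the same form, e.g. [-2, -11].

Step-to-step displacements: [-2, -2], [+1, +5], [+1, +4], [-5, +3], [-2, -2], [+1, +5], [+1, +4], [-5, +3] — a repeating cycle of length 4.
step 9: apply [-2, -2] → [-14, 7]
step 10: apply [+1, +5] → [-13, 12]

[-13, 12]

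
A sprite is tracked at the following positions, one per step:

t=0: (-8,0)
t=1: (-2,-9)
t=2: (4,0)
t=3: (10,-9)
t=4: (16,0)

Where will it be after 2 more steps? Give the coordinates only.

(28,0)

First: linear, +6 per step → 28 at step 6.
Second: cycles through 0, -9 every 2 steps. Step 6 lands at position 0 of the cycle → 0.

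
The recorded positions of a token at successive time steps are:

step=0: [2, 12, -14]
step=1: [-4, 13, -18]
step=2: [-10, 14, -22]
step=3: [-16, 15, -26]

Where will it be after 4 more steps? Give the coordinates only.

[-40, 19, -42]

Constant displacement of [-6, +1, -4] per step.
step 4: [-16, 15, -26] + [-6, +1, -4] → [-22, 16, -30]
step 5: [-22, 16, -30] + [-6, +1, -4] → [-28, 17, -34]
step 6: [-28, 17, -34] + [-6, +1, -4] → [-34, 18, -38]
step 7: [-34, 18, -38] + [-6, +1, -4] → [-40, 19, -42]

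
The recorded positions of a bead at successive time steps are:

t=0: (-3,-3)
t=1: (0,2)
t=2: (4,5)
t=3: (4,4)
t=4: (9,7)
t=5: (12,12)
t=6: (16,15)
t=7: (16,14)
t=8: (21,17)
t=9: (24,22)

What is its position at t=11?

(28,24)

The moves between consecutive positions are (+3,+5), (+4,+3), (+0,-1), (+5,+3), (+3,+5), (+4,+3), (+0,-1), (+5,+3), (+3,+5); they repeat the 4-cycle [(+3,+5), (+4,+3), (+0,-1), (+5,+3)].
step 10: apply (+4,+3) → (28,25)
step 11: apply (+0,-1) → (28,24)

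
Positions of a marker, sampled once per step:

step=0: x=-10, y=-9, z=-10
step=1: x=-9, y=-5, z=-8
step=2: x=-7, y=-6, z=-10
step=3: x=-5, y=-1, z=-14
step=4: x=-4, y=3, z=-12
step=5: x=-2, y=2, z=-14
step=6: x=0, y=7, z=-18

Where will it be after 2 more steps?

x=3, y=10, z=-18

The moves between consecutive positions are (+1, +4, +2), (+2, -1, -2), (+2, +5, -4), (+1, +4, +2), (+2, -1, -2), (+2, +5, -4); they repeat the 3-cycle [(+1, +4, +2), (+2, -1, -2), (+2, +5, -4)].
step 7: apply (+1, +4, +2) → x=1, y=11, z=-16
step 8: apply (+2, -1, -2) → x=3, y=10, z=-18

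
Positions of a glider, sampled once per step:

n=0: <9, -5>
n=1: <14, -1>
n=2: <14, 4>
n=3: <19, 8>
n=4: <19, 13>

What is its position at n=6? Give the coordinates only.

<24, 22>

The moves between consecutive positions are <+5, +4>, <+0, +5>, <+5, +4>, <+0, +5>; they repeat the 2-cycle [<+5, +4>, <+0, +5>].
step 5: apply <+5, +4> → <24, 17>
step 6: apply <+0, +5> → <24, 22>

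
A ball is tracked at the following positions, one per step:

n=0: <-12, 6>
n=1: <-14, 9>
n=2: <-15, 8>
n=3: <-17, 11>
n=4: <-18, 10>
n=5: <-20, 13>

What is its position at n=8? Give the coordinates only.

<-24, 14>

Differencing gives <-2, +3>, <-1, -1>, <-2, +3>, <-1, -1>, <-2, +3>. This is the pattern <-2, +3>, <-1, -1> repeated.
step 6: apply <-1, -1> → <-21, 12>
step 7: apply <-2, +3> → <-23, 15>
step 8: apply <-1, -1> → <-24, 14>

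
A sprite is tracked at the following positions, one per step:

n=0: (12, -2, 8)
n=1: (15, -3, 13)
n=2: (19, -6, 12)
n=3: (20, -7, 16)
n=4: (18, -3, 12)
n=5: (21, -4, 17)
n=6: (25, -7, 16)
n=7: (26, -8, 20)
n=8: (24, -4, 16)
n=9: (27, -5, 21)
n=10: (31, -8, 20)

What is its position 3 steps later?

(33, -6, 25)

Step-to-step displacements: (+3, -1, +5), (+4, -3, -1), (+1, -1, +4), (-2, +4, -4), (+3, -1, +5), (+4, -3, -1), (+1, -1, +4), (-2, +4, -4), (+3, -1, +5), (+4, -3, -1) — a repeating cycle of length 4.
step 11: apply (+1, -1, +4) → (32, -9, 24)
step 12: apply (-2, +4, -4) → (30, -5, 20)
step 13: apply (+3, -1, +5) → (33, -6, 25)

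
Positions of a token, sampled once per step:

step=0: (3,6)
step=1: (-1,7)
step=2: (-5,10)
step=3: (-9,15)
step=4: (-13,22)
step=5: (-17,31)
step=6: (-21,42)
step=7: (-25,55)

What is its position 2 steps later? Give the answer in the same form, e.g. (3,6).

Taking differences between consecutive positions: (-4,+1), (-4,+3), (-4,+5), (-4,+7), (-4,+9), (-4,+11), (-4,+13). These grow by (+0,+2) each step.
step 8: (-25,55) + (-4,+15) → (-29,70)
step 9: (-29,70) + (-4,+17) → (-33,87)

(-33,87)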